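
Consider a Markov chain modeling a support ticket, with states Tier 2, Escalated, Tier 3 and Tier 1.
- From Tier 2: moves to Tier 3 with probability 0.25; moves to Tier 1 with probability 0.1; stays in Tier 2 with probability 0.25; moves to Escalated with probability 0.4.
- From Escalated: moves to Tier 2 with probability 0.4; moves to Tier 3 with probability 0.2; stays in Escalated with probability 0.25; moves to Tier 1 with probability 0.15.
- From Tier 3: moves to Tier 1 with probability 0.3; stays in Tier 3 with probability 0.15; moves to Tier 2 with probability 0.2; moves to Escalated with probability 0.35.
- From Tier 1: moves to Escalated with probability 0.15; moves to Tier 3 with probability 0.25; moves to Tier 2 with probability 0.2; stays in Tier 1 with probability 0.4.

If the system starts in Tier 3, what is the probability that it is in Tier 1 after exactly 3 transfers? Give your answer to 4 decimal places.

0.2280

Propagate the distribution vector 3 transfers from Tier 3.
After 0 transfers: (0.0000, 0.0000, 1.0000, 0.0000)
After 1 transfer: (0.2000, 0.3500, 0.1500, 0.3000)
After 2 transfers: (0.2800, 0.2650, 0.2175, 0.2375)
After 3 transfers: (0.2670, 0.2900, 0.2150, 0.2280)
P(in Tier 1 after 3 transfers) = 0.2280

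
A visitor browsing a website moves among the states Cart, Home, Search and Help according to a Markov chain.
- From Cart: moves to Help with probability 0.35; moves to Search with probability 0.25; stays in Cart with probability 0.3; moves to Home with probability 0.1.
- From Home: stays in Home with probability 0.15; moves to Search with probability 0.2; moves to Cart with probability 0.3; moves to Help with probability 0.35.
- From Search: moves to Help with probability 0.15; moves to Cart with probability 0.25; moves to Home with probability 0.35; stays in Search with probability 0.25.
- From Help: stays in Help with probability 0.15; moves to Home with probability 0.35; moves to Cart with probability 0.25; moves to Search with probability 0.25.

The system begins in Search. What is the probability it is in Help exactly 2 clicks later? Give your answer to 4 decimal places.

0.2700

Propagate the distribution vector 2 clicks from Search.
After 0 clicks: (0.0000, 0.0000, 1.0000, 0.0000)
After 1 click: (0.2500, 0.3500, 0.2500, 0.1500)
After 2 clicks: (0.2800, 0.2175, 0.2325, 0.2700)
P(in Help after 2 clicks) = 0.2700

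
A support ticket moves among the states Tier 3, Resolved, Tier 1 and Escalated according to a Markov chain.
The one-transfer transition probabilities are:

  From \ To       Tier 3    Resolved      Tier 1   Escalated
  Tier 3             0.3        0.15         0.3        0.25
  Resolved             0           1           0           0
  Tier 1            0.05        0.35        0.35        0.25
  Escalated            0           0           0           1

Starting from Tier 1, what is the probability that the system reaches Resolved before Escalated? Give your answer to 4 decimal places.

0.5739

Let h(s) be the probability of absorption at Resolved starting from transient state s. Then h(Resolved) = 1 and h(Escalated) = 0. By first-step analysis:
h(Tier 3) = 0.3·h(Tier 3) + 0.15·1 + 0.3·h(Tier 1) + 0.25·0
h(Tier 1) = 0.05·h(Tier 3) + 0.35·1 + 0.35·h(Tier 1) + 0.25·0
Solving: h(Tier 3) = 0.4602, h(Tier 1) = 0.5739.
Starting from Tier 1, the probability is 0.5739.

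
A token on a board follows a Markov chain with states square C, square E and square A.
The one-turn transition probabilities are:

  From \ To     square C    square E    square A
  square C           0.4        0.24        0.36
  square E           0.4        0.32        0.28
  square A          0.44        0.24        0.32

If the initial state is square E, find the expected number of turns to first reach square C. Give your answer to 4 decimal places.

Let t(s) be the expected number of turns to first reach square C from state s, with t(square C) = 0. Conditioning on the first turn:
t(square E) = 1 + 0.32·t(square E) + 0.28·t(square A)
t(square A) = 1 + 0.24·t(square E) + 0.32·t(square A)
Solving: t(square E) = 2.4291, t(square A) = 2.3279.
Expected turns from square E to square C: 2.4291.

2.4291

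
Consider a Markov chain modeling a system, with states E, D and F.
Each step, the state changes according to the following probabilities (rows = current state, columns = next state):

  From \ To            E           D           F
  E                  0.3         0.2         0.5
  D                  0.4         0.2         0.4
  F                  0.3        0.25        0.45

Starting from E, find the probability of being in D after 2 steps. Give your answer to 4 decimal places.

0.2250

Sum over the intermediate state after 1 step:
P = P(E→E)·P(E→D) + P(E→D)·P(D→D) + P(E→F)·P(F→D)
  = 0.3×0.2 + 0.2×0.2 + 0.5×0.25
  = 0.0600 + 0.0400 + 0.1250 = 0.2250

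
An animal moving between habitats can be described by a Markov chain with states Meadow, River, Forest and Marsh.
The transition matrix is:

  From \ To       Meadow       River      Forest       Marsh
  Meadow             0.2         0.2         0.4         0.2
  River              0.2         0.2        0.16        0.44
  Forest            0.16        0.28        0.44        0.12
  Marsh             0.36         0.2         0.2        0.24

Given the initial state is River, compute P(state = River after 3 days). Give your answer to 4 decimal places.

0.2216

Propagate the distribution vector 3 days from River.
After 0 days: (0.0000, 1.0000, 0.0000, 0.0000)
After 1 day: (0.2000, 0.2000, 0.1600, 0.4400)
After 2 days: (0.2640, 0.2128, 0.2704, 0.2528)
After 3 days: (0.2296, 0.2216, 0.3092, 0.2396)
P(in River after 3 days) = 0.2216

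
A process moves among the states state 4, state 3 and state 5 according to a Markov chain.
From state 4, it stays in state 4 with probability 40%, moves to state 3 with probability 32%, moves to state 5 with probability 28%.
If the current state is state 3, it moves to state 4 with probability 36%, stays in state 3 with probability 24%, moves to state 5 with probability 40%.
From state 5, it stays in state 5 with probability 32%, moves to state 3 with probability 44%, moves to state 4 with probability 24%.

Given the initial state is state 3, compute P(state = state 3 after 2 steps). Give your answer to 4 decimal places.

0.3488

Sum over the intermediate state after 1 step:
P = P(state 3→state 4)·P(state 4→state 3) + P(state 3→state 3)·P(state 3→state 3) + P(state 3→state 5)·P(state 5→state 3)
  = 0.36×0.32 + 0.24×0.24 + 0.4×0.44
  = 0.1152 + 0.0576 + 0.1760 = 0.3488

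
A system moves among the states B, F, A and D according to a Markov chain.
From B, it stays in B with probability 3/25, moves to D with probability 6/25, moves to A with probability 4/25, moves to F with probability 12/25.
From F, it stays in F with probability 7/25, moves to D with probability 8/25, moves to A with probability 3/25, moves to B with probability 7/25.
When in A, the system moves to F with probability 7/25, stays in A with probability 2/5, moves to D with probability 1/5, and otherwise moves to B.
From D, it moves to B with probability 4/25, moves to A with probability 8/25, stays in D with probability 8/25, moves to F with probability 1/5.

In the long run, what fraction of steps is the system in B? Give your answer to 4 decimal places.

Let the stationary distribution be π with π = πP and π_1 + π_2 + π_3 + π_4 = 1.
π_1 = 0.12·π_1 + 0.28·π_2 + 0.12·π_3 + 0.16·π_4
π_2 = 0.48·π_1 + 0.28·π_2 + 0.28·π_3 + 0.2·π_4
π_3 = 0.16·π_1 + 0.12·π_2 + 0.4·π_3 + 0.32·π_4
Solving with the normalization constraint gives π = (0.1780, 0.2936, 0.2531, 0.2754).
So the stationary probability of B is 0.1780.

0.1780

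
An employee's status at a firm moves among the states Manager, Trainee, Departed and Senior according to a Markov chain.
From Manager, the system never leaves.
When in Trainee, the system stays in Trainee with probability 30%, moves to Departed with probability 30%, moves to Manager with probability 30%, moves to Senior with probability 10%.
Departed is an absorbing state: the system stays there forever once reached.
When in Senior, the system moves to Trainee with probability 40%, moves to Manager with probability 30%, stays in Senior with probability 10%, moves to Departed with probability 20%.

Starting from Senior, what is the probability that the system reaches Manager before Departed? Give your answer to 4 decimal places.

0.5593

Let h(s) be the probability of absorption at Manager starting from transient state s. Then h(Manager) = 1 and h(Departed) = 0. By first-step analysis:
h(Trainee) = 0.3·1 + 0.3·h(Trainee) + 0.3·0 + 0.1·h(Senior)
h(Senior) = 0.3·1 + 0.4·h(Trainee) + 0.2·0 + 0.1·h(Senior)
Solving: h(Trainee) = 0.5085, h(Senior) = 0.5593.
Starting from Senior, the probability is 0.5593.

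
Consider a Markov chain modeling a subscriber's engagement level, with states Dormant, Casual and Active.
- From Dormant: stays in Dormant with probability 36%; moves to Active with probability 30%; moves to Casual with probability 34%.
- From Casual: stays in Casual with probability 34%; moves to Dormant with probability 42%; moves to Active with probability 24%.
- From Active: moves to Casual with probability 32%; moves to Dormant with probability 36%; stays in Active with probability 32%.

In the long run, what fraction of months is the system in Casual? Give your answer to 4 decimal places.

0.3343

Let the stationary distribution be π with π = πP and π_1 + π_2 + π_3 = 1.
π_1 = 0.36·π_1 + 0.42·π_2 + 0.36·π_3
π_2 = 0.34·π_1 + 0.34·π_2 + 0.32·π_3
Solving with the normalization constraint gives π = (0.3801, 0.3343, 0.2857).
So the stationary probability of Casual is 0.3343.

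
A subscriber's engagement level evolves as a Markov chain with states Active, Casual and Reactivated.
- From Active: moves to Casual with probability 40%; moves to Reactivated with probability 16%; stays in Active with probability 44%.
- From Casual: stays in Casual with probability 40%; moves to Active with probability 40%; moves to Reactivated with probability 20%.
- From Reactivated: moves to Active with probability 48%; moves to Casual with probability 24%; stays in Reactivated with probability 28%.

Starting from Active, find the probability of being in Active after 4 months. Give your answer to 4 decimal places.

Propagate the distribution vector 4 months from Active.
After 0 months: (1.0000, 0.0000, 0.0000)
After 1 month: (0.4400, 0.4000, 0.1600)
After 2 months: (0.4304, 0.3744, 0.1952)
After 3 months: (0.4328, 0.3688, 0.1984)
After 4 months: (0.4332, 0.3683, 0.1986)
P(in Active after 4 months) = 0.4332

0.4332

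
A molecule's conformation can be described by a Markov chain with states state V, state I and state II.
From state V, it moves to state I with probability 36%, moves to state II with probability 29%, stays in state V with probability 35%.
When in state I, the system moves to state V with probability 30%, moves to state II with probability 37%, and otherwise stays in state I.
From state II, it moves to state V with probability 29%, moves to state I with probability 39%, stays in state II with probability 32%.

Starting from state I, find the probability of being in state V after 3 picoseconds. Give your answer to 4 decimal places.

0.3123

Propagate the distribution vector 3 picoseconds from state I.
After 0 picoseconds: (0.0000, 1.0000, 0.0000)
After 1 picosecond: (0.3000, 0.3300, 0.3700)
After 2 picoseconds: (0.3113, 0.3612, 0.3275)
After 3 picoseconds: (0.3123, 0.3590, 0.3287)
P(in state V after 3 picoseconds) = 0.3123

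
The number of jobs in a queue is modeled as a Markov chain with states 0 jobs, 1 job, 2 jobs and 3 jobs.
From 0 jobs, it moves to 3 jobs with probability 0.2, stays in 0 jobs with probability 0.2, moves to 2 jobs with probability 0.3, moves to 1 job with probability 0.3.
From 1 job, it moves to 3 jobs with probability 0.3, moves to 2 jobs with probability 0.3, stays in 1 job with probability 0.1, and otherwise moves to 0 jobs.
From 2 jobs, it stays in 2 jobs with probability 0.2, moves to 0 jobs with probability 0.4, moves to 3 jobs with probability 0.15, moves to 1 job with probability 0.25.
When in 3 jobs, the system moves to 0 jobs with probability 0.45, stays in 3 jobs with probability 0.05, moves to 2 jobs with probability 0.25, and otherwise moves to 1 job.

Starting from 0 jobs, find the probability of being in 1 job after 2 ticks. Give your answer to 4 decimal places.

0.2150

Propagate the distribution vector 2 ticks from 0 jobs.
After 0 ticks: (1.0000, 0.0000, 0.0000, 0.0000)
After 1 tick: (0.2000, 0.3000, 0.3000, 0.2000)
After 2 ticks: (0.3400, 0.2150, 0.2600, 0.1850)
P(in 1 job after 2 ticks) = 0.2150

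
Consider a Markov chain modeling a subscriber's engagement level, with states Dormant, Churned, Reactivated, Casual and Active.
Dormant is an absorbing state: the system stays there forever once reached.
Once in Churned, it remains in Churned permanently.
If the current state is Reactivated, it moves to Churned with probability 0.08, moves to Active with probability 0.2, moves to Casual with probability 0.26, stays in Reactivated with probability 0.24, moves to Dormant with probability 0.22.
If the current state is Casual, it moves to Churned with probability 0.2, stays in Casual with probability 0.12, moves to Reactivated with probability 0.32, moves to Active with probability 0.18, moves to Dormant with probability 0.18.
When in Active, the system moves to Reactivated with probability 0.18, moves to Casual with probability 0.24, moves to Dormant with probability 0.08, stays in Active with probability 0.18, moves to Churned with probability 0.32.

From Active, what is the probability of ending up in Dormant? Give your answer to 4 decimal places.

0.3568

Let h(s) be the probability of absorption at Dormant starting from transient state s. Then h(Dormant) = 1 and h(Churned) = 0. By first-step analysis:
h(Reactivated) = 0.22·1 + 0.08·0 + 0.24·h(Reactivated) + 0.26·h(Casual) + 0.2·h(Active)
h(Casual) = 0.18·1 + 0.2·0 + 0.32·h(Reactivated) + 0.12·h(Casual) + 0.18·h(Active)
h(Active) = 0.08·1 + 0.32·0 + 0.18·h(Reactivated) + 0.24·h(Casual) + 0.18·h(Active)
Solving: h(Reactivated) = 0.5463, h(Casual) = 0.4762, h(Active) = 0.3568.
Starting from Active, the probability is 0.3568.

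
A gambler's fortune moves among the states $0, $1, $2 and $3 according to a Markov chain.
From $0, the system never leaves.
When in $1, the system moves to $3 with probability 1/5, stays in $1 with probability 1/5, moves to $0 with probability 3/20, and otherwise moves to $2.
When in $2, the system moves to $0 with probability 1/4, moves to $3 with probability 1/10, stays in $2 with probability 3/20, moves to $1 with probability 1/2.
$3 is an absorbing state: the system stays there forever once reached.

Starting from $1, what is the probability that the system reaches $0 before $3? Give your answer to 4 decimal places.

Let h(s) be the probability of absorption at $0 starting from transient state s. Then h($0) = 1 and h($3) = 0. By first-step analysis:
h($1) = 0.15·1 + 0.2·h($1) + 0.45·h($2) + 0.2·0
h($2) = 0.25·1 + 0.5·h($1) + 0.15·h($2) + 0.1·0
Solving: h($1) = 0.5275, h($2) = 0.6044.
Starting from $1, the probability is 0.5275.

0.5275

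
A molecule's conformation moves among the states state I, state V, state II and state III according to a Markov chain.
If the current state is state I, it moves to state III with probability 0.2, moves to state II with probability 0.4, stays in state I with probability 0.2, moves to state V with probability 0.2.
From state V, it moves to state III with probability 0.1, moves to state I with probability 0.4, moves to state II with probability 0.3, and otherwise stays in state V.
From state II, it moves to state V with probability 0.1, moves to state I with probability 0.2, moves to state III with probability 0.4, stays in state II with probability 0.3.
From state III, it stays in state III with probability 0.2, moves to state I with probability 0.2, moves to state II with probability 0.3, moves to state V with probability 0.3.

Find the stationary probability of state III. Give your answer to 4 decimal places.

Let the stationary distribution be π with π = πP and π_1 + π_2 + π_3 + π_4 = 1.
π_1 = 0.2·π_1 + 0.4·π_2 + 0.2·π_3 + 0.2·π_4
π_2 = 0.2·π_1 + 0.2·π_2 + 0.1·π_3 + 0.3·π_4
π_3 = 0.4·π_1 + 0.3·π_2 + 0.3·π_3 + 0.3·π_4
Solving with the normalization constraint gives π = (0.2384, 0.1922, 0.3238, 0.2456).
So the stationary probability of state III is 0.2456.

0.2456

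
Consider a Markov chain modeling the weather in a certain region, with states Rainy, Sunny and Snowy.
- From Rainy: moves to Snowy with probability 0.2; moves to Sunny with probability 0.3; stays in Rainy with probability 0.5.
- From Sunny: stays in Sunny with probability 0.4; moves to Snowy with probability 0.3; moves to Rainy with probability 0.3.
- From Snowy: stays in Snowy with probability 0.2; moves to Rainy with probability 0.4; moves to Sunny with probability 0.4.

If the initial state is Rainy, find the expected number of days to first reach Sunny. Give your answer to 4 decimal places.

3.1250

Let t(s) be the expected number of days to first reach Sunny from state s, with t(Sunny) = 0. Conditioning on the first day:
t(Rainy) = 1 + 0.5·t(Rainy) + 0.2·t(Snowy)
t(Snowy) = 1 + 0.4·t(Rainy) + 0.2·t(Snowy)
Solving: t(Rainy) = 3.1250, t(Snowy) = 2.8125.
Expected days from Rainy to Sunny: 3.1250.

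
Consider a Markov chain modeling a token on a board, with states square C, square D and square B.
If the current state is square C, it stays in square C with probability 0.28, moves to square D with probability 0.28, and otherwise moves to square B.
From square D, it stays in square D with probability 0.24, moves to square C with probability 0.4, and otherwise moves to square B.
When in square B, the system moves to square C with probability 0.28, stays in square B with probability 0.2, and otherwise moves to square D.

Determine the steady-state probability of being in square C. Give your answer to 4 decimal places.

0.3215

Let the stationary distribution be π with π = πP and π_1 + π_2 + π_3 = 1.
π_1 = 0.28·π_1 + 0.4·π_2 + 0.28·π_3
π_2 = 0.28·π_1 + 0.24·π_2 + 0.52·π_3
Solving with the normalization constraint gives π = (0.3215, 0.3460, 0.3325).
So the stationary probability of square C is 0.3215.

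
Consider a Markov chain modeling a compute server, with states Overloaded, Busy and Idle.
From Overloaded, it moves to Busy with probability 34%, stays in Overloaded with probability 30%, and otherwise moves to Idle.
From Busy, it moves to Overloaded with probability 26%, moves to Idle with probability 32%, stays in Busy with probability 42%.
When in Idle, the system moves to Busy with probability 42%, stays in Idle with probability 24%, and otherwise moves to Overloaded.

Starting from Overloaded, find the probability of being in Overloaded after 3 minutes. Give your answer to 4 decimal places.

0.2963

Propagate the distribution vector 3 minutes from Overloaded.
After 0 minutes: (1.0000, 0.0000, 0.0000)
After 1 minute: (0.3000, 0.3400, 0.3600)
After 2 minutes: (0.3008, 0.3960, 0.3032)
After 3 minutes: (0.2963, 0.3959, 0.3078)
P(in Overloaded after 3 minutes) = 0.2963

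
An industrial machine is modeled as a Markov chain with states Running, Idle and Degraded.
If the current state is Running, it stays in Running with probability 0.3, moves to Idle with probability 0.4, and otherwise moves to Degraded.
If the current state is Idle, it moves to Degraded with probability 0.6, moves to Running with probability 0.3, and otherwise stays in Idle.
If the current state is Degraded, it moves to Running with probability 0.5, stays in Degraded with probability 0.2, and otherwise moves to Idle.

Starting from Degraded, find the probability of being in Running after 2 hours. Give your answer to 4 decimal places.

0.3400

Sum over the intermediate state after 1 hour:
P = P(Degraded→Running)·P(Running→Running) + P(Degraded→Idle)·P(Idle→Running) + P(Degraded→Degraded)·P(Degraded→Running)
  = 0.5×0.3 + 0.3×0.3 + 0.2×0.5
  = 0.1500 + 0.0900 + 0.1000 = 0.3400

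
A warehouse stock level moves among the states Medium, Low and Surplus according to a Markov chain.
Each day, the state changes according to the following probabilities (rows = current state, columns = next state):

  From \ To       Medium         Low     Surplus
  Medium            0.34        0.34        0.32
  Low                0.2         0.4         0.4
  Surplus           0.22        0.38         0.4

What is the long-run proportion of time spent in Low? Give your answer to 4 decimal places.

0.3779

Let the stationary distribution be π with π = πP and π_1 + π_2 + π_3 = 1.
π_1 = 0.34·π_1 + 0.2·π_2 + 0.22·π_3
π_2 = 0.34·π_1 + 0.4·π_2 + 0.38·π_3
Solving with the normalization constraint gives π = (0.2414, 0.3779, 0.3807).
So the stationary probability of Low is 0.3779.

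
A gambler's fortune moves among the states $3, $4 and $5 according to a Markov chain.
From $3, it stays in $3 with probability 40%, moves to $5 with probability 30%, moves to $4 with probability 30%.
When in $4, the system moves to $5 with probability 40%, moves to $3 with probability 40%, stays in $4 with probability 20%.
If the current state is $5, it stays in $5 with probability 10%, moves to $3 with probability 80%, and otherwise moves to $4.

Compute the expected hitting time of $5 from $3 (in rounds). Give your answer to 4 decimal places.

Let t(s) be the expected number of rounds to first reach $5 from state s, with t($5) = 0. Conditioning on the first round:
t($3) = 1 + 0.4·t($3) + 0.3·t($4)
t($4) = 1 + 0.4·t($3) + 0.2·t($4)
Solving: t($3) = 3.0556, t($4) = 2.7778.
Expected rounds from $3 to $5: 3.0556.

3.0556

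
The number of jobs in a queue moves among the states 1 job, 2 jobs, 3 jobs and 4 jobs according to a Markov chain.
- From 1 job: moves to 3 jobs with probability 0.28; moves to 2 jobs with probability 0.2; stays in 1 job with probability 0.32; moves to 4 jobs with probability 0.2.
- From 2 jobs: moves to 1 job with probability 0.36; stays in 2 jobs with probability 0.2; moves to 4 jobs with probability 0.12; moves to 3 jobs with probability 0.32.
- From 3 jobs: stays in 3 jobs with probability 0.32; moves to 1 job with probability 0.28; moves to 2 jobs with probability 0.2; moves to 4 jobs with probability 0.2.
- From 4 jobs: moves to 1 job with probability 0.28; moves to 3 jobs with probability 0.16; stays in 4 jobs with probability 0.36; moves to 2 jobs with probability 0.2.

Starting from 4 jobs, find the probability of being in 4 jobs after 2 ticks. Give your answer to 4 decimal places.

Propagate the distribution vector 2 ticks from 4 jobs.
After 0 ticks: (0.0000, 0.0000, 0.0000, 1.0000)
After 1 tick: (0.2800, 0.2000, 0.1600, 0.3600)
After 2 ticks: (0.3072, 0.2000, 0.2512, 0.2416)
P(in 4 jobs after 2 ticks) = 0.2416

0.2416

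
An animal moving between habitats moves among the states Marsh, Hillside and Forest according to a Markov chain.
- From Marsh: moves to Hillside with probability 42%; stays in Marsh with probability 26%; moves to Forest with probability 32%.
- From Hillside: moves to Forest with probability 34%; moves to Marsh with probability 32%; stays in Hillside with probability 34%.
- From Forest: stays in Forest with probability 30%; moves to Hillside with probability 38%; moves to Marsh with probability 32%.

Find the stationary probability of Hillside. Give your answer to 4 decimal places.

0.3770

Let the stationary distribution be π with π = πP and π_1 + π_2 + π_3 = 1.
π_1 = 0.26·π_1 + 0.32·π_2 + 0.32·π_3
π_2 = 0.42·π_1 + 0.34·π_2 + 0.38·π_3
Solving with the normalization constraint gives π = (0.3019, 0.3770, 0.3211).
So the stationary probability of Hillside is 0.3770.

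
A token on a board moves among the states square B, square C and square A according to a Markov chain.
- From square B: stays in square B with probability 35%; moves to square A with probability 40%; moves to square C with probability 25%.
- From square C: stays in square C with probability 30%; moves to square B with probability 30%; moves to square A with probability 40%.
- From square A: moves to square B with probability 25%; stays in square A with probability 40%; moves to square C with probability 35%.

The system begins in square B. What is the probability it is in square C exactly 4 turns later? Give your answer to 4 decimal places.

0.3053

Propagate the distribution vector 4 turns from square B.
After 0 turns: (1.0000, 0.0000, 0.0000)
After 1 turn: (0.3500, 0.2500, 0.4000)
After 2 turns: (0.2975, 0.3025, 0.4000)
After 3 turns: (0.2949, 0.3051, 0.4000)
After 4 turns: (0.2947, 0.3053, 0.4000)
P(in square C after 4 turns) = 0.3053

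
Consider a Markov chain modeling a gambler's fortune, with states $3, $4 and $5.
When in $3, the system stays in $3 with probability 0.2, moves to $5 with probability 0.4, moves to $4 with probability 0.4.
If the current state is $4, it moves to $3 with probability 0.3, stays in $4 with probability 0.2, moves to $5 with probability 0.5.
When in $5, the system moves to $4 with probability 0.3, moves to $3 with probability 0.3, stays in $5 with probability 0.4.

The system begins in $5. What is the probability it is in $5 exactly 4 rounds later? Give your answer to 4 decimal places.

0.4297

Propagate the distribution vector 4 rounds from $5.
After 0 rounds: (0.0000, 0.0000, 1.0000)
After 1 round: (0.3000, 0.3000, 0.4000)
After 2 rounds: (0.2700, 0.3000, 0.4300)
After 3 rounds: (0.2730, 0.2970, 0.4300)
After 4 rounds: (0.2727, 0.2976, 0.4297)
P(in $5 after 4 rounds) = 0.4297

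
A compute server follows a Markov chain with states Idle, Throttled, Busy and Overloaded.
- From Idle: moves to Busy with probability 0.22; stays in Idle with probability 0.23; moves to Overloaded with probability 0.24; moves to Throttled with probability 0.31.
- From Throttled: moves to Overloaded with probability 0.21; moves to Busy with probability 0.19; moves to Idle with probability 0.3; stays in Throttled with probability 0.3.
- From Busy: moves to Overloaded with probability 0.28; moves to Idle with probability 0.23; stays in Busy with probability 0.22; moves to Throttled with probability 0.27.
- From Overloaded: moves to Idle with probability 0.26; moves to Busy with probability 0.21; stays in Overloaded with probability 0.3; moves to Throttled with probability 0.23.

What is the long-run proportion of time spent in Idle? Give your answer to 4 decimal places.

0.2571

Let the stationary distribution be π with π = πP and π_1 + π_2 + π_3 + π_4 = 1.
π_1 = 0.23·π_1 + 0.3·π_2 + 0.23·π_3 + 0.26·π_4
π_2 = 0.31·π_1 + 0.3·π_2 + 0.27·π_3 + 0.23·π_4
π_3 = 0.22·π_1 + 0.19·π_2 + 0.22·π_3 + 0.21·π_4
Solving with the normalization constraint gives π = (0.2571, 0.2784, 0.2091, 0.2553).
So the stationary probability of Idle is 0.2571.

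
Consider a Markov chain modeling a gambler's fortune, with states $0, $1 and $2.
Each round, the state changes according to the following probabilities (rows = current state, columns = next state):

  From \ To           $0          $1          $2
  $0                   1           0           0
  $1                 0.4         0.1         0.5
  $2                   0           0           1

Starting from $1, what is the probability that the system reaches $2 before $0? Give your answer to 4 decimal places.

0.5556

Let h(s) be the probability of absorption at $2 starting from transient state s. Then h($2) = 1 and h($0) = 0. By first-step analysis:
h($1) = 0.4·0 + 0.1·h($1) + 0.5·1
Solving: h($1) = 0.5556.
Starting from $1, the probability is 0.5556.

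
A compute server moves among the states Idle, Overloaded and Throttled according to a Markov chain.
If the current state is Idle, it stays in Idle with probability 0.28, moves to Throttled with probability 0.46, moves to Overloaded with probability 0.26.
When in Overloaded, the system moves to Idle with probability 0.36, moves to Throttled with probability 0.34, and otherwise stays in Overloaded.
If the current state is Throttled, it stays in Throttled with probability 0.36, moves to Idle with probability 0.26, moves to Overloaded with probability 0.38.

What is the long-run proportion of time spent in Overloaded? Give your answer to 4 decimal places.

Let the stationary distribution be π with π = πP and π_1 + π_2 + π_3 = 1.
π_1 = 0.28·π_1 + 0.36·π_2 + 0.26·π_3
π_2 = 0.26·π_1 + 0.3·π_2 + 0.38·π_3
Solving with the normalization constraint gives π = (0.2978, 0.3188, 0.3834).
So the stationary probability of Overloaded is 0.3188.

0.3188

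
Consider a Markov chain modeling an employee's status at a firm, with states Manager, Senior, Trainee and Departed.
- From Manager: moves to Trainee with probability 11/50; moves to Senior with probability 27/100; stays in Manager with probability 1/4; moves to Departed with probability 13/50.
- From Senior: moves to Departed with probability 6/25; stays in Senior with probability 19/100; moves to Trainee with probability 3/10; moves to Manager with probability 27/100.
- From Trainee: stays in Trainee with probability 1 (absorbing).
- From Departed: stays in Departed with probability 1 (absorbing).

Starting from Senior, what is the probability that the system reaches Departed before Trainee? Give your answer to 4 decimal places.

Let h(s) be the probability of absorption at Departed starting from transient state s. Then h(Departed) = 1 and h(Trainee) = 0. By first-step analysis:
h(Manager) = 0.25·h(Manager) + 0.27·h(Senior) + 0.22·0 + 0.26·1
h(Senior) = 0.27·h(Manager) + 0.19·h(Senior) + 0.3·0 + 0.24·1
Solving: h(Manager) = 0.5152, h(Senior) = 0.4680.
Starting from Senior, the probability is 0.4680.

0.4680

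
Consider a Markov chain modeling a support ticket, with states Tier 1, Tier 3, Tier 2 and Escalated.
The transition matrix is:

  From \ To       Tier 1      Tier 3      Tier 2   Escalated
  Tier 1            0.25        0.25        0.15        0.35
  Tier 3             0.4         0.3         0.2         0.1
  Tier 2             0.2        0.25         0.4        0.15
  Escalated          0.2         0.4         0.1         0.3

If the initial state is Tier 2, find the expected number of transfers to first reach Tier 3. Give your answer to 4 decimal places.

Let t(s) be the expected number of transfers to first reach Tier 3 from state s, with t(Tier 3) = 0. Conditioning on the first transfer:
t(Tier 1) = 1 + 0.25·t(Tier 1) + 0.15·t(Tier 2) + 0.35·t(Escalated)
t(Tier 2) = 1 + 0.2·t(Tier 1) + 0.4·t(Tier 2) + 0.15·t(Escalated)
t(Escalated) = 1 + 0.2·t(Tier 1) + 0.1·t(Tier 2) + 0.3·t(Escalated)
Solving: t(Tier 1) = 3.3915, t(Tier 2) = 3.5224, t(Escalated) = 2.9008.
Expected transfers from Tier 2 to Tier 3: 3.5224.

3.5224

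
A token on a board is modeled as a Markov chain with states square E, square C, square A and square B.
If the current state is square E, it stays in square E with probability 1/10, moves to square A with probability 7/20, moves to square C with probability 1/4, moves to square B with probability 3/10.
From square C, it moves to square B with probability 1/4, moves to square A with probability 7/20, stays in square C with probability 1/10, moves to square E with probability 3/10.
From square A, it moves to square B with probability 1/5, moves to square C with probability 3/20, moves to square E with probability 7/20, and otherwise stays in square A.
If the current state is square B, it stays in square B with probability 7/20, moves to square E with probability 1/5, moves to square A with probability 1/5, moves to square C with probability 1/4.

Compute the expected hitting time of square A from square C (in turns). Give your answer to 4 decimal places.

3.2632

Let t(s) be the expected number of turns to first reach square A from state s, with t(square A) = 0. Conditioning on the first turn:
t(square E) = 1 + 0.1·t(square E) + 0.25·t(square C) + 0.3·t(square B)
t(square C) = 1 + 0.3·t(square E) + 0.1·t(square C) + 0.25·t(square B)
t(square B) = 1 + 0.2·t(square E) + 0.25·t(square C) + 0.35·t(square B)
Solving: t(square E) = 3.2857, t(square C) = 3.2632, t(square B) = 3.8045.
Expected turns from square C to square A: 3.2632.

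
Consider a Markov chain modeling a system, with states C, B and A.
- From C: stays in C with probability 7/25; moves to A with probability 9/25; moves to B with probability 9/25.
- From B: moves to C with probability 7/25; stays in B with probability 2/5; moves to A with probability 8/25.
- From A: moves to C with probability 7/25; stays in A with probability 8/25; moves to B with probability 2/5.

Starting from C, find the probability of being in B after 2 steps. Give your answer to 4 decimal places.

0.3888

Sum over the intermediate state after 1 step:
P = P(C→C)·P(C→B) + P(C→B)·P(B→B) + P(C→A)·P(A→B)
  = 0.28×0.36 + 0.36×0.4 + 0.36×0.4
  = 0.1008 + 0.1440 + 0.1440 = 0.3888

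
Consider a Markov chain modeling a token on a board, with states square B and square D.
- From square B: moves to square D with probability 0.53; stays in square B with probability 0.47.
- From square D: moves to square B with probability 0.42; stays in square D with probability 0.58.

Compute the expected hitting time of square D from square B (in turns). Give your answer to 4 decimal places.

1.8868

Let t(s) be the expected number of turns to first reach square D from state s, with t(square D) = 0. Conditioning on the first turn:
t(square B) = 1 + 0.47·t(square B)
Solving: t(square B) = 1.8868.
Expected turns from square B to square D: 1.8868.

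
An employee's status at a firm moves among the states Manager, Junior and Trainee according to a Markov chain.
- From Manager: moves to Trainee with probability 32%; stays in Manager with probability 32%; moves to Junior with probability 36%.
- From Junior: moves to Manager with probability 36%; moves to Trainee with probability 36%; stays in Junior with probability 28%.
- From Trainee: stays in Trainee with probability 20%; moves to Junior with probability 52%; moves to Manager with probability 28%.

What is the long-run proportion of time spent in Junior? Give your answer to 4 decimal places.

0.3777

Let the stationary distribution be π with π = πP and π_1 + π_2 + π_3 = 1.
π_1 = 0.32·π_1 + 0.36·π_2 + 0.28·π_3
π_2 = 0.36·π_1 + 0.28·π_2 + 0.52·π_3
Solving with the normalization constraint gives π = (0.3231, 0.3777, 0.2992).
So the stationary probability of Junior is 0.3777.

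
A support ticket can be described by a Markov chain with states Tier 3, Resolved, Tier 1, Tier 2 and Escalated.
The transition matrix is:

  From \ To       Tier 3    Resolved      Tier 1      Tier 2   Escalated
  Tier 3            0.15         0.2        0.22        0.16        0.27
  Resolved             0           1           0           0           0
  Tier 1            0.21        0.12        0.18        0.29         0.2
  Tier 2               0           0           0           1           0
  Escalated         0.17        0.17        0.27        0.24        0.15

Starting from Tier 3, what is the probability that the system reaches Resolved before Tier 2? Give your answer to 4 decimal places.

Let h(s) be the probability of absorption at Resolved starting from transient state s. Then h(Resolved) = 1 and h(Tier 2) = 0. By first-step analysis:
h(Tier 3) = 0.15·h(Tier 3) + 0.2·1 + 0.22·h(Tier 1) + 0.16·0 + 0.27·h(Escalated)
h(Tier 1) = 0.21·h(Tier 3) + 0.12·1 + 0.18·h(Tier 1) + 0.29·0 + 0.2·h(Escalated)
h(Escalated) = 0.17·h(Tier 3) + 0.17·1 + 0.27·h(Tier 1) + 0.24·0 + 0.15·h(Escalated)
Solving: h(Tier 3) = 0.4586, h(Tier 1) = 0.3631, h(Escalated) = 0.4070.
Starting from Tier 3, the probability is 0.4586.

0.4586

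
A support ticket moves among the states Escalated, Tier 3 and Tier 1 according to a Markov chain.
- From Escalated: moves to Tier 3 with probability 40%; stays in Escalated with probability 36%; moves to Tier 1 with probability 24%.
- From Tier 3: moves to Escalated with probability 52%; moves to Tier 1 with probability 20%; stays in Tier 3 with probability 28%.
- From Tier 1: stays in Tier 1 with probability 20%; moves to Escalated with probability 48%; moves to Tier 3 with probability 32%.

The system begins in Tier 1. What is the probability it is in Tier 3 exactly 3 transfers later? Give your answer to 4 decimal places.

0.3410

Propagate the distribution vector 3 transfers from Tier 1.
After 0 transfers: (0.0000, 0.0000, 1.0000)
After 1 transfer: (0.4800, 0.3200, 0.2000)
After 2 transfers: (0.4352, 0.3456, 0.2192)
After 3 transfers: (0.4416, 0.3410, 0.2174)
P(in Tier 3 after 3 transfers) = 0.3410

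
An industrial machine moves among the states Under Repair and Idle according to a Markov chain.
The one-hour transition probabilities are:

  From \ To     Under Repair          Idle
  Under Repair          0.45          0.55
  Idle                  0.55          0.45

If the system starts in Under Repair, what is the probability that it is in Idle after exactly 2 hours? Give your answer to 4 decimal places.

0.4950

Sum over the intermediate state after 1 hour:
P = P(Under Repair→Under Repair)·P(Under Repair→Idle) + P(Under Repair→Idle)·P(Idle→Idle)
  = 0.45×0.55 + 0.55×0.45
  = 0.2475 + 0.2475 = 0.4950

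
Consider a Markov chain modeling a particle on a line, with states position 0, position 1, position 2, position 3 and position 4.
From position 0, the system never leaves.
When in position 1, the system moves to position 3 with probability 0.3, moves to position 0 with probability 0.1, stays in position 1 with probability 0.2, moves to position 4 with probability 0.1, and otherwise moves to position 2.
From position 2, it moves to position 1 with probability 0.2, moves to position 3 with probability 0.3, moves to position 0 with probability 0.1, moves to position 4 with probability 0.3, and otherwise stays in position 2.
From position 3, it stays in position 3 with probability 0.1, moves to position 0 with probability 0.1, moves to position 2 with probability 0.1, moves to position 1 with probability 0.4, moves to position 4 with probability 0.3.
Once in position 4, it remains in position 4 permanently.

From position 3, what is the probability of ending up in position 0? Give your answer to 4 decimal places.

0.2952

Let h(s) be the probability of absorption at position 0 starting from transient state s. Then h(position 0) = 1 and h(position 4) = 0. By first-step analysis:
h(position 1) = 0.1·1 + 0.2·h(position 1) + 0.3·h(position 2) + 0.3·h(position 3) + 0.1·0
h(position 2) = 0.1·1 + 0.2·h(position 1) + 0.1·h(position 2) + 0.3·h(position 3) + 0.3·0
h(position 3) = 0.1·1 + 0.4·h(position 1) + 0.1·h(position 2) + 0.1·h(position 3) + 0.3·0
Solving: h(position 1) = 0.3429, h(position 2) = 0.2857, h(position 3) = 0.2952.
Starting from position 3, the probability is 0.2952.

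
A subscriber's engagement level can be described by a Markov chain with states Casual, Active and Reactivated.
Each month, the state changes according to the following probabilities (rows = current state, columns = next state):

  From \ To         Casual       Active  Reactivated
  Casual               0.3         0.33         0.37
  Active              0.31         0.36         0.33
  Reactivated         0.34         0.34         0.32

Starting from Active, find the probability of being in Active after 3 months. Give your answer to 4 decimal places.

Propagate the distribution vector 3 months from Active.
After 0 months: (0.0000, 1.0000, 0.0000)
After 1 month: (0.3100, 0.3600, 0.3300)
After 2 months: (0.3168, 0.3441, 0.3391)
After 3 months: (0.3170, 0.3437, 0.3393)
P(in Active after 3 months) = 0.3437

0.3437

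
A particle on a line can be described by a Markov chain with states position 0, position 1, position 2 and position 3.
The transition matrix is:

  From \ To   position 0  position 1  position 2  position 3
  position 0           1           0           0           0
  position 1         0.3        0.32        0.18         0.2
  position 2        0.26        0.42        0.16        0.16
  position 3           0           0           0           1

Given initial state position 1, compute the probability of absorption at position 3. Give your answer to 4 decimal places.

Let h(s) be the probability of absorption at position 3 starting from transient state s. Then h(position 3) = 1 and h(position 0) = 0. By first-step analysis:
h(position 1) = 0.3·0 + 0.32·h(position 1) + 0.18·h(position 2) + 0.2·1
h(position 2) = 0.26·0 + 0.42·h(position 1) + 0.16·h(position 2) + 0.16·1
Solving: h(position 1) = 0.3971, h(position 2) = 0.3890.
Starting from position 1, the probability is 0.3971.

0.3971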